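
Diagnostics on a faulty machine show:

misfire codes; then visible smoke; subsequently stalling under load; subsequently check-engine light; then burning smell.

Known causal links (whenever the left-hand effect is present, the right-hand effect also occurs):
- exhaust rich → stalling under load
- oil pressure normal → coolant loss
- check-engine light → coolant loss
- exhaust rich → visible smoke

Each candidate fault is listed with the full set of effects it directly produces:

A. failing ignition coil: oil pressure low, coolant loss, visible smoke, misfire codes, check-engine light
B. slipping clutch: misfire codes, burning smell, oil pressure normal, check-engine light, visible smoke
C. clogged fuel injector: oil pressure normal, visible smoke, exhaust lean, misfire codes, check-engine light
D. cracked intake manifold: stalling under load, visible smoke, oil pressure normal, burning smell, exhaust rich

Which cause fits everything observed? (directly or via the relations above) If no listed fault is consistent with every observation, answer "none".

none

Testing each hypothesis:
(A) failing ignition coil — does not account for stalling under load, burning smell
(B) slipping clutch — misfire codes +; visible smoke +; stalling under load -; check-engine light +; burning smell +
(C) clogged fuel injector — does not account for stalling under load, burning smell
(D) cracked intake manifold — does not account for misfire codes, check-engine light
No candidate is consistent with all observations.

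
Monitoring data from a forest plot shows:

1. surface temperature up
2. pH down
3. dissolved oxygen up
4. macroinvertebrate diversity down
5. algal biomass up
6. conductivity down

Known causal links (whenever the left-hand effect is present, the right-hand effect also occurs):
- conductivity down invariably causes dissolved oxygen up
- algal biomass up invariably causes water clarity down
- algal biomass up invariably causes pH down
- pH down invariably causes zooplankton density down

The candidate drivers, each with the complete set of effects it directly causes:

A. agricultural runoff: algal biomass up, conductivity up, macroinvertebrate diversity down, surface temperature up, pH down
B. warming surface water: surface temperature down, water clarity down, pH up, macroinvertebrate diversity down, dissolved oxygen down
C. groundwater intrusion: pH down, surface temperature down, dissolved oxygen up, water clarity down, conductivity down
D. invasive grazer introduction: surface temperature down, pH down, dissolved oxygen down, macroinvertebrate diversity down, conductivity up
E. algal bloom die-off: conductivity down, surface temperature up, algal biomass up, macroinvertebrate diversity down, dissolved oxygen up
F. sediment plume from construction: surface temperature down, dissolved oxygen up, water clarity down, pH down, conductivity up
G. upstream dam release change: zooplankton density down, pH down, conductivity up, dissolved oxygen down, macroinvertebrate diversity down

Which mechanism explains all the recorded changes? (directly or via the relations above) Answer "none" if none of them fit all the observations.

E

Per-candidate check:
(A) agricultural runoff — fails on dissolved oxygen up, conductivity down (predicts conductivity up, not conductivity down)
(B) warming surface water — fails on surface temperature up, pH down, dissolved oxygen up, algal biomass up, conductivity down (predicts surface temperature down, not surface temperature up; predicts pH up, not pH down; predicts dissolved oxygen down, not dissolved oxygen up)
(C) groundwater intrusion — surface temperature up ✗; pH down ✓; dissolved oxygen up ✓; macroinvertebrate diversity down ✗; algal biomass up ✗; conductivity down ✓
(D) invasive grazer introduction — surface temperature up ✗; pH down ✓; dissolved oxygen up ✗; macroinvertebrate diversity down ✓; algal biomass up ✗; conductivity down ✗
(E) algal bloom die-off — accounts for every observation (pH down through algal biomass up → pH down)
(F) sediment plume from construction — surface temperature up ✗; pH down ✓; dissolved oxygen up ✓; macroinvertebrate diversity down ✗; algal biomass up ✗; conductivity down ✗
(G) upstream dam release change — surface temperature up ✗; pH down ✓; dissolved oxygen up ✗; macroinvertebrate diversity down ✓; algal biomass up ✗; conductivity down ✗
(E) alone accounts for all the evidence.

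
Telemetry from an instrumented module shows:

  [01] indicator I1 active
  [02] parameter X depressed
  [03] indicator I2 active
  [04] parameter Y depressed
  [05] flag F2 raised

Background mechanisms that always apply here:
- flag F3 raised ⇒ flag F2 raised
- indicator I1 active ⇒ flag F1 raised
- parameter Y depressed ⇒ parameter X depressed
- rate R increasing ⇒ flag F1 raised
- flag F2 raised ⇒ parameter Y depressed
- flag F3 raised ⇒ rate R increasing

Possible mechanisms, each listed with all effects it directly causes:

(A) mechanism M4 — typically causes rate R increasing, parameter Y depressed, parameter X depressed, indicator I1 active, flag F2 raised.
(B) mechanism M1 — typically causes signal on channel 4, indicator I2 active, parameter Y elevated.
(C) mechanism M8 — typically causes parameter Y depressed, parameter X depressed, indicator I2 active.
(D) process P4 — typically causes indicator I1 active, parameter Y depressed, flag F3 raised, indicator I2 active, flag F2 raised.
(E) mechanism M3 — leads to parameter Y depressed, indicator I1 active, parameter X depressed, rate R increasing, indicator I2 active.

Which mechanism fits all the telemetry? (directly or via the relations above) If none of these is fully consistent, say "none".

D

Per-candidate check:
(A) mechanism M4 — does not account for indicator I2 active
(B) mechanism M1 — indicator I1 active NO; parameter X depressed NO; indicator I2 active yes; parameter Y depressed NO; flag F2 raised NO
(C) mechanism M8 — indicator I1 active NO; parameter X depressed yes; indicator I2 active yes; parameter Y depressed yes; flag F2 raised NO
(D) process P4 — accounts for every observation (parameter X depressed by parameter Y depressed → parameter X depressed)
(E) mechanism M3 — indicator I1 active yes; parameter X depressed yes; indicator I2 active yes; parameter Y depressed yes; flag F2 raised NO
(D) alone accounts for all the evidence.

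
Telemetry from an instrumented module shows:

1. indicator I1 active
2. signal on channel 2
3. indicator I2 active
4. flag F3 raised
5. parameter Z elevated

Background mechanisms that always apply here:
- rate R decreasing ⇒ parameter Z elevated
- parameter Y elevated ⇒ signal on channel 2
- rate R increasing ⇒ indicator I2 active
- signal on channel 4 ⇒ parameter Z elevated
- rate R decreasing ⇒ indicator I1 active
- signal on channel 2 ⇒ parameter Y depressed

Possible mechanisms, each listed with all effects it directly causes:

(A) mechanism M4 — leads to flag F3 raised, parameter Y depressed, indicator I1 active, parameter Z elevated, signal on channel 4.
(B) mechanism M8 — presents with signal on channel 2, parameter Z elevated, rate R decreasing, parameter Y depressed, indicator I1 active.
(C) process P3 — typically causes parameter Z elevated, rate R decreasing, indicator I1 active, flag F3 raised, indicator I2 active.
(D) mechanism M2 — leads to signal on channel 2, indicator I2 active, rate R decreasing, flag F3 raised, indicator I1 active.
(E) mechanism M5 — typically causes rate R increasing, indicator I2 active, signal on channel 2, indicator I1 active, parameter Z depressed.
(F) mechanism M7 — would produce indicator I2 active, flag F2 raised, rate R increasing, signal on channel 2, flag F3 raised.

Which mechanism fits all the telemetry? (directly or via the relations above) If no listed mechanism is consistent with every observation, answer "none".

D

Testing each hypothesis:
(A) mechanism M4 — indicator I1 active match; signal on channel 2 miss; indicator I2 active miss; flag F3 raised match; parameter Z elevated match
(B) mechanism M8 — indicator I1 active match; signal on channel 2 match; indicator I2 active miss; flag F3 raised miss; parameter Z elevated match
(C) process P3 — indicator I1 active match; signal on channel 2 miss; indicator I2 active match; flag F3 raised match; parameter Z elevated match
(D) mechanism M2 — accounts for every observation (parameter Z elevated via rate R decreasing → parameter Z elevated)
(E) mechanism M5 — indicator I1 active match; signal on channel 2 match; indicator I2 active match; flag F3 raised miss; parameter Z elevated miss
(F) mechanism M7 — does not account for indicator I1 active, parameter Z elevated
Only (D) is consistent with every observation.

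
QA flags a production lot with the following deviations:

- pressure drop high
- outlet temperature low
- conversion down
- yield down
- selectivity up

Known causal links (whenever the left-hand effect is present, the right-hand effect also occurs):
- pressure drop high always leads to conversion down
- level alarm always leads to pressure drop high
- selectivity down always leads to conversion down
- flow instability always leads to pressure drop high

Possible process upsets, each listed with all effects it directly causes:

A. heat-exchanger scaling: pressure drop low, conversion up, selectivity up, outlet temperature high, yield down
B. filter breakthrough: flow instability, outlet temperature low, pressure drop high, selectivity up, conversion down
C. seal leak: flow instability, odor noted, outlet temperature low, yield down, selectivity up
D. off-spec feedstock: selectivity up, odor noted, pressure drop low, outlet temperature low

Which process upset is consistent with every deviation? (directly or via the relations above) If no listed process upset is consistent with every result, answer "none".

Checking each candidate against the observations:
(A) heat-exchanger scaling — pressure drop high ✗; outlet temperature low ✗; conversion down ✗; yield down ✓; selectivity up ✓
(B) filter breakthrough — does not account for yield down
(C) seal leak — pressure drop high ✓ (by flow instability → pressure drop high); outlet temperature low ✓; conversion down ✓ (by flow instability → pressure drop high → conversion down); yield down ✓; selectivity up ✓
(D) off-spec feedstock — fails on pressure drop high, conversion down, yield down (predicts pressure drop low, not pressure drop high)
(C) is the only candidate with no mismatches.

C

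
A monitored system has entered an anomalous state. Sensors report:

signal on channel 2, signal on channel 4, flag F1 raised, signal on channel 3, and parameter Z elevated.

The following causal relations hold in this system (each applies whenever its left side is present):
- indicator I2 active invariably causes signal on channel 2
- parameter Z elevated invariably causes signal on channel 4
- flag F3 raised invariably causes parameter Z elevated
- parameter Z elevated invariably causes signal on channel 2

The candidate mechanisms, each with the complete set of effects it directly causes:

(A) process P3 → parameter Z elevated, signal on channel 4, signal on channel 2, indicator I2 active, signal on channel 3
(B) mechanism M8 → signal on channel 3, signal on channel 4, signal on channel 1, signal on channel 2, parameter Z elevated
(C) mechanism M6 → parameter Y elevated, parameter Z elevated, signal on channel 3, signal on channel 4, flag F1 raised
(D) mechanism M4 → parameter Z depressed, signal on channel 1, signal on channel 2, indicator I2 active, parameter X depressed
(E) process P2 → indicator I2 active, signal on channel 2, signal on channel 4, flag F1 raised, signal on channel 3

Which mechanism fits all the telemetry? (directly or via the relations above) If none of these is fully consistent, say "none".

C

Per-candidate check:
(A) process P3 — signal on channel 2 yes; signal on channel 4 yes; flag F1 raised NO; signal on channel 3 yes; parameter Z elevated yes
(B) mechanism M8 — does not account for flag F1 raised
(C) mechanism M6 — signal on channel 2 yes (through parameter Z elevated → signal on channel 2); signal on channel 4 yes; flag F1 raised yes; signal on channel 3 yes; parameter Z elevated yes
(D) mechanism M4 — signal on channel 2 yes; signal on channel 4 NO; flag F1 raised NO; signal on channel 3 NO; parameter Z elevated NO
(E) process P2 — signal on channel 2 yes; signal on channel 4 yes; flag F1 raised yes; signal on channel 3 yes; parameter Z elevated NO
(C) is the only candidate with no mismatches.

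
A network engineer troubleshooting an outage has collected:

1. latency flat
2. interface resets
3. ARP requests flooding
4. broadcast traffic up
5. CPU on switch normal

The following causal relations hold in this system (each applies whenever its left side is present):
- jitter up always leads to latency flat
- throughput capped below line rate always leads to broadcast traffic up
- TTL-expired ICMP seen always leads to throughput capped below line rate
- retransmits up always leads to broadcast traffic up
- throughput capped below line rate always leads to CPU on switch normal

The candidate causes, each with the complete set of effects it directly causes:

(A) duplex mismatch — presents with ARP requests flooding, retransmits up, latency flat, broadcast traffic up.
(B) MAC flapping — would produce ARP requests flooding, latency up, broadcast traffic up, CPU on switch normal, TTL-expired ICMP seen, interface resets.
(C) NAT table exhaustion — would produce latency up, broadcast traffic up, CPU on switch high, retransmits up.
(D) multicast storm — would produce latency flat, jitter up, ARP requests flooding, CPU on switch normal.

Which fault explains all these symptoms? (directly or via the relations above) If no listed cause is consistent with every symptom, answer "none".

For each candidate, compare predicted effects to what was observed:
(A) duplex mismatch — latency flat ✓; interface resets ✗; ARP requests flooding ✓; broadcast traffic up ✓; CPU on switch normal ✗
(B) MAC flapping — latency flat ✗; interface resets ✓; ARP requests flooding ✓; broadcast traffic up ✓; CPU on switch normal ✓
(C) NAT table exhaustion — latency flat ✗; interface resets ✗; ARP requests flooding ✗; broadcast traffic up ✓; CPU on switch normal ✗
(D) multicast storm — latency flat ✓; interface resets ✗; ARP requests flooding ✓; broadcast traffic up ✗; CPU on switch normal ✓
None of the listed candidates fits everything.

none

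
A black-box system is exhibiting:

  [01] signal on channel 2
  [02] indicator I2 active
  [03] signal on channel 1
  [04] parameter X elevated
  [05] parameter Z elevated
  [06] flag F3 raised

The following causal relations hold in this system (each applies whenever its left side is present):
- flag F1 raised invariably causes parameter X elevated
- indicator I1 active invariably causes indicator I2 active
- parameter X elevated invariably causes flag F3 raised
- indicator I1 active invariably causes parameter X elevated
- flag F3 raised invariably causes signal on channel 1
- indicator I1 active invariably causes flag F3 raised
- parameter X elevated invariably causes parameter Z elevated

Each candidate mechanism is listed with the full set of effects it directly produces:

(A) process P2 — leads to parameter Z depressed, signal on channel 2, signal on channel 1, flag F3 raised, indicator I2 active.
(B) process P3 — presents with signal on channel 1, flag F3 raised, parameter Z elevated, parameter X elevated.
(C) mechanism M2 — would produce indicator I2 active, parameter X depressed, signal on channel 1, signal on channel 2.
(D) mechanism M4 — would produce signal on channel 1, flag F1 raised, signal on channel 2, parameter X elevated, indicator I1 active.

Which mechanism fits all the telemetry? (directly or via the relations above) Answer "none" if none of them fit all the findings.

D

Checking each candidate against the observations:
(A) process P2 — fails on parameter X elevated, parameter Z elevated (predicts parameter Z depressed, not parameter Z elevated)
(B) process P3 — does not account for signal on channel 2, indicator I2 active
(C) mechanism M2 — fails on parameter X elevated, parameter Z elevated, flag F3 raised (predicts parameter X depressed, not parameter X elevated)
(D) mechanism M4 — accounts for every observation (indicator I2 active by indicator I1 active → indicator I2 active)
(D) is the only candidate with no mismatches.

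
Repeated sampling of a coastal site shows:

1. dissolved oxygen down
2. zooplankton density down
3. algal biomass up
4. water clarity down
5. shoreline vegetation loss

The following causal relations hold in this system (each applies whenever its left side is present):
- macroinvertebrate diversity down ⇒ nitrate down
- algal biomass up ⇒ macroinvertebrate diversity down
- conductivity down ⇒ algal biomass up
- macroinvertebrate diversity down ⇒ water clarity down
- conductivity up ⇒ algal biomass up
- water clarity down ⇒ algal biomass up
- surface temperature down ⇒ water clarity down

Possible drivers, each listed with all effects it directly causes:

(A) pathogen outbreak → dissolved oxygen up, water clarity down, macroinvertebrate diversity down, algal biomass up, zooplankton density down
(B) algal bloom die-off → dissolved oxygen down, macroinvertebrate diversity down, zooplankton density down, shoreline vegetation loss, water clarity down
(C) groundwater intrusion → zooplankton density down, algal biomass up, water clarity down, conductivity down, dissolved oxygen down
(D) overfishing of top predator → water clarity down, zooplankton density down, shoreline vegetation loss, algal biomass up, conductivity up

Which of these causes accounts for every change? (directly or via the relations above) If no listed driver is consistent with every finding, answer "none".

B

Testing each hypothesis:
(A) pathogen outbreak — dissolved oxygen down ✗; zooplankton density down ✓; algal biomass up ✓; water clarity down ✓; shoreline vegetation loss ✗
(B) algal bloom die-off — accounts for every observation (algal biomass up by water clarity down → algal biomass up)
(C) groundwater intrusion — does not account for shoreline vegetation loss
(D) overfishing of top predator — dissolved oxygen down ✗; zooplankton density down ✓; algal biomass up ✓; water clarity down ✓; shoreline vegetation loss ✓
(B) alone accounts for all the evidence.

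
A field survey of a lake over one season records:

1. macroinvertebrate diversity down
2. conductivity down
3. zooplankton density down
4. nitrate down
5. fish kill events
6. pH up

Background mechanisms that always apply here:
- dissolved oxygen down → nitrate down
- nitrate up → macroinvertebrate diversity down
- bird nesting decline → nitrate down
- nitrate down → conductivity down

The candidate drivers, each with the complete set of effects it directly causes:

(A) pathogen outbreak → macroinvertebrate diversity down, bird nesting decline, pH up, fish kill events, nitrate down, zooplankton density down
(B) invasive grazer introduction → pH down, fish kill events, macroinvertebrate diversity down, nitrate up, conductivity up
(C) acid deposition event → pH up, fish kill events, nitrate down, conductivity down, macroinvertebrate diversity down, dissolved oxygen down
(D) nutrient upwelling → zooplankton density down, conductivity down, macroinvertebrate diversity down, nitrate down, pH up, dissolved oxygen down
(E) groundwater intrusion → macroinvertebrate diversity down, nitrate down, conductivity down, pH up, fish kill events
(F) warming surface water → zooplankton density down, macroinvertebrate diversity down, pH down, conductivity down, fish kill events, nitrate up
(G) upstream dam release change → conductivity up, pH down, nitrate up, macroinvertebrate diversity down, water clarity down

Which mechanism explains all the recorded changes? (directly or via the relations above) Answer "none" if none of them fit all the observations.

A

Checking each candidate against the observations:
(A) pathogen outbreak — accounts for every observation (conductivity down through nitrate down → conductivity down)
(B) invasive grazer introduction — macroinvertebrate diversity down ✓; conductivity down ✗; zooplankton density down ✗; nitrate down ✗; fish kill events ✓; pH up ✗
(C) acid deposition event — does not account for zooplankton density down
(D) nutrient upwelling — does not account for fish kill events
(E) groundwater intrusion — does not account for zooplankton density down
(F) warming surface water — fails on nitrate down, pH up (predicts nitrate up, not nitrate down; predicts pH down, not pH up)
(G) upstream dam release change — macroinvertebrate diversity down ✓; conductivity down ✗; zooplankton density down ✗; nitrate down ✗; fish kill events ✗; pH up ✗
(A) is the only candidate with no mismatches.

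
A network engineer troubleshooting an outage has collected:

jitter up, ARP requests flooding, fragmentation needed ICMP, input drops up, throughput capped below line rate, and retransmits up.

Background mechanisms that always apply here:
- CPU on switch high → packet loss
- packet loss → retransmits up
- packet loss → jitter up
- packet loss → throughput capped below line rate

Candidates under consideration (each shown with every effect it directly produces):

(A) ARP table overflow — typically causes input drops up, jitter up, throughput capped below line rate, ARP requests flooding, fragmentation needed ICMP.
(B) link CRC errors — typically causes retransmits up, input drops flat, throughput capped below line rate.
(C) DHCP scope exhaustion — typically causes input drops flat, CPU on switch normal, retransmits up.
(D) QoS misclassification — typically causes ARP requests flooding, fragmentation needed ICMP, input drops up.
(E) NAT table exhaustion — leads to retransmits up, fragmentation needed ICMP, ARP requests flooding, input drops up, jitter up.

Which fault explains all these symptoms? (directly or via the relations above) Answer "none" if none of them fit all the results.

Per-candidate check:
(A) ARP table overflow — does not account for retransmits up
(B) link CRC errors — jitter up ✗; ARP requests flooding ✗; fragmentation needed ICMP ✗; input drops up ✗; throughput capped below line rate ✓; retransmits up ✓
(C) DHCP scope exhaustion — jitter up ✗; ARP requests flooding ✗; fragmentation needed ICMP ✗; input drops up ✗; throughput capped below line rate ✗; retransmits up ✓
(D) QoS misclassification — jitter up ✗; ARP requests flooding ✓; fragmentation needed ICMP ✓; input drops up ✓; throughput capped below line rate ✗; retransmits up ✗
(E) NAT table exhaustion — does not account for throughput capped below line rate
No candidate is consistent with all observations.

none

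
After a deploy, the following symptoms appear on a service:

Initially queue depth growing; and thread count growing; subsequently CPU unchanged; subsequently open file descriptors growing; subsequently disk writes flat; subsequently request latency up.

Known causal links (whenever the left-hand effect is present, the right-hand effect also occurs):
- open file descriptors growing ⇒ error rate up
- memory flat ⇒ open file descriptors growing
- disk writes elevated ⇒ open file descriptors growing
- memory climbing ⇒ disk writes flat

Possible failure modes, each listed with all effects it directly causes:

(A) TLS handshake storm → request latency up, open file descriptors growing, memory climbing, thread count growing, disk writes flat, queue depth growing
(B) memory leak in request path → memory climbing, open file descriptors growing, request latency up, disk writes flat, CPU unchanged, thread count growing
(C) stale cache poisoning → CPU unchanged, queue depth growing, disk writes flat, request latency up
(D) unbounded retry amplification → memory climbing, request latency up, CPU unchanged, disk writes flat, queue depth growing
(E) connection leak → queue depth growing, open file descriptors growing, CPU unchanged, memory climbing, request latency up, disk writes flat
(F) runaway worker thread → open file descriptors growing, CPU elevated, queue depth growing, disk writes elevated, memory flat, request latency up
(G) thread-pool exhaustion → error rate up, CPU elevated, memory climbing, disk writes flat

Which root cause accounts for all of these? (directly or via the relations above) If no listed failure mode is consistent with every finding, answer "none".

none

Testing each hypothesis:
(A) TLS handshake storm — queue depth growing +; thread count growing +; CPU unchanged -; open file descriptors growing +; disk writes flat +; request latency up +
(B) memory leak in request path — does not account for queue depth growing
(C) stale cache poisoning — does not account for thread count growing, open file descriptors growing
(D) unbounded retry amplification — queue depth growing +; thread count growing -; CPU unchanged +; open file descriptors growing -; disk writes flat +; request latency up +
(E) connection leak — does not account for thread count growing
(F) runaway worker thread — queue depth growing +; thread count growing -; CPU unchanged -; open file descriptors growing +; disk writes flat -; request latency up +
(G) thread-pool exhaustion — fails on queue depth growing, thread count growing, CPU unchanged, open file descriptors growing, request latency up (predicts CPU elevated, not CPU unchanged)
None of the listed candidates fits everything.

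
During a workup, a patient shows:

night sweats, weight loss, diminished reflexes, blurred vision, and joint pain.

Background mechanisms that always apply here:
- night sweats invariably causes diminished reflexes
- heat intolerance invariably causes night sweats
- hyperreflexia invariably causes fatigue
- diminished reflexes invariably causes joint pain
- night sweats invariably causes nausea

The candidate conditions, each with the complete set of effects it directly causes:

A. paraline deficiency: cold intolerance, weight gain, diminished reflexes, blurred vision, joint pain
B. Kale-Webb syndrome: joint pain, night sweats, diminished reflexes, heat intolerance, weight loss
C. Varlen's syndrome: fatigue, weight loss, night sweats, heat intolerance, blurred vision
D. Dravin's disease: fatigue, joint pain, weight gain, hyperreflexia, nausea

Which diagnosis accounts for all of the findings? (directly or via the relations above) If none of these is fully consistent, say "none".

C

Checking each candidate against the observations:
(A) paraline deficiency — fails on night sweats, weight loss (predicts weight gain, not weight loss)
(B) Kale-Webb syndrome — does not account for blurred vision
(C) Varlen's syndrome — night sweats yes; weight loss yes; diminished reflexes yes (by night sweats → diminished reflexes); blurred vision yes; joint pain yes (by night sweats → diminished reflexes → joint pain)
(D) Dravin's disease — night sweats NO; weight loss NO; diminished reflexes NO; blurred vision NO; joint pain yes
(C) alone accounts for all the evidence.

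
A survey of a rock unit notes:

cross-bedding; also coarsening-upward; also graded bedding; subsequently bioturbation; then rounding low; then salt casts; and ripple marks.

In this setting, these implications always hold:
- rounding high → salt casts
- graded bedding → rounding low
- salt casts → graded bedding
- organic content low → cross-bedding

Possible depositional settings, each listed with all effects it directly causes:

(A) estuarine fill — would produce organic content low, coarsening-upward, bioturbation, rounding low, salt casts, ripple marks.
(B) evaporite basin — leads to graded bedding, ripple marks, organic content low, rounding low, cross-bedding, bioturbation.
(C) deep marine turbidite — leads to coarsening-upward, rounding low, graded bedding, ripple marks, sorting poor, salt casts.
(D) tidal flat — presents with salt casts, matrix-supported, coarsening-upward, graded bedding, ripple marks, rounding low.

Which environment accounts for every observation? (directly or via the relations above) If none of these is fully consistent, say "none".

A

Testing each hypothesis:
(A) estuarine fill — cross-bedding ✓ (via organic content low → cross-bedding); coarsening-upward ✓; graded bedding ✓ (via salt casts → graded bedding); bioturbation ✓; rounding low ✓; salt casts ✓; ripple marks ✓
(B) evaporite basin — does not account for coarsening-upward, salt casts
(C) deep marine turbidite — cross-bedding ✗; coarsening-upward ✓; graded bedding ✓; bioturbation ✗; rounding low ✓; salt casts ✓; ripple marks ✓
(D) tidal flat — does not account for cross-bedding, bioturbation
Only (A) is consistent with every observation.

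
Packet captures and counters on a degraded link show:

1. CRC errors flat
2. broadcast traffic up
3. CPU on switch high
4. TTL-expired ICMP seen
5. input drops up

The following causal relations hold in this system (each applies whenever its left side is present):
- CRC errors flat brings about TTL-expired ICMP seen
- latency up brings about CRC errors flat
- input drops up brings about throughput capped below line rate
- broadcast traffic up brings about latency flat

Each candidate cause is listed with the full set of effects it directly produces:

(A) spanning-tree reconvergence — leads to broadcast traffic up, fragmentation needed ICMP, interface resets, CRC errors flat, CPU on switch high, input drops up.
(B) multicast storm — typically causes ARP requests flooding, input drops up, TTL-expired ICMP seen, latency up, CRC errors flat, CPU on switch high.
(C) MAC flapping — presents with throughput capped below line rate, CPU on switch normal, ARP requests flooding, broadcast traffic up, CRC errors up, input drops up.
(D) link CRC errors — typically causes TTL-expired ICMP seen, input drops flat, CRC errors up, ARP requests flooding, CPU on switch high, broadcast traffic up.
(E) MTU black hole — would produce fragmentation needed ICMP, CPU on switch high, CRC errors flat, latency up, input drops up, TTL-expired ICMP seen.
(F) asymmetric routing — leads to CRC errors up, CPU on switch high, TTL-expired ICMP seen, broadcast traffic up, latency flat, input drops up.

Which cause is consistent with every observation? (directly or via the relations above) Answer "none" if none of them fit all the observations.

Checking each candidate against the observations:
(A) spanning-tree reconvergence — CRC errors flat +; broadcast traffic up +; CPU on switch high +; TTL-expired ICMP seen + (through CRC errors flat → TTL-expired ICMP seen); input drops up +
(B) multicast storm — CRC errors flat +; broadcast traffic up -; CPU on switch high +; TTL-expired ICMP seen +; input drops up +
(C) MAC flapping — fails on CRC errors flat, CPU on switch high, TTL-expired ICMP seen (predicts CRC errors up, not CRC errors flat; predicts CPU on switch normal, not CPU on switch high)
(D) link CRC errors — fails on CRC errors flat, input drops up (predicts CRC errors up, not CRC errors flat; predicts input drops flat, not input drops up)
(E) MTU black hole — CRC errors flat +; broadcast traffic up -; CPU on switch high +; TTL-expired ICMP seen +; input drops up +
(F) asymmetric routing — CRC errors flat -; broadcast traffic up +; CPU on switch high +; TTL-expired ICMP seen +; input drops up +
Only (A) is consistent with every observation.

A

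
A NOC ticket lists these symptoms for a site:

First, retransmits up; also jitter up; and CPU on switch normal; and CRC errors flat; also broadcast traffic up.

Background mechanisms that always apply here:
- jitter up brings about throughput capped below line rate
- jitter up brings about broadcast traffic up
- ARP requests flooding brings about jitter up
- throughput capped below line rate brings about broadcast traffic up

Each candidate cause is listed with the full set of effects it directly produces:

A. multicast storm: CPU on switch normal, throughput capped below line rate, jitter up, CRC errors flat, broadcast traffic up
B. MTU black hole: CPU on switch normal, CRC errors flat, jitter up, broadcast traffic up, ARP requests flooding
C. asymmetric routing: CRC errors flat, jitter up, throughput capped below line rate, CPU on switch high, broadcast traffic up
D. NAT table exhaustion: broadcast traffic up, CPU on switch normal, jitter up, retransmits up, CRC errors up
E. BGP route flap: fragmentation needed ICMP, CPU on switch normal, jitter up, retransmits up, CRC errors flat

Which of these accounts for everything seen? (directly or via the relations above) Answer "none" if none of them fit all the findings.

Checking each candidate against the observations:
(A) multicast storm — retransmits up -; jitter up +; CPU on switch normal +; CRC errors flat +; broadcast traffic up +
(B) MTU black hole — retransmits up -; jitter up +; CPU on switch normal +; CRC errors flat +; broadcast traffic up +
(C) asymmetric routing — retransmits up -; jitter up +; CPU on switch normal -; CRC errors flat +; broadcast traffic up +
(D) NAT table exhaustion — retransmits up +; jitter up +; CPU on switch normal +; CRC errors flat -; broadcast traffic up +
(E) BGP route flap — retransmits up +; jitter up +; CPU on switch normal +; CRC errors flat +; broadcast traffic up + (via jitter up → broadcast traffic up)
(E) alone accounts for all the evidence.

E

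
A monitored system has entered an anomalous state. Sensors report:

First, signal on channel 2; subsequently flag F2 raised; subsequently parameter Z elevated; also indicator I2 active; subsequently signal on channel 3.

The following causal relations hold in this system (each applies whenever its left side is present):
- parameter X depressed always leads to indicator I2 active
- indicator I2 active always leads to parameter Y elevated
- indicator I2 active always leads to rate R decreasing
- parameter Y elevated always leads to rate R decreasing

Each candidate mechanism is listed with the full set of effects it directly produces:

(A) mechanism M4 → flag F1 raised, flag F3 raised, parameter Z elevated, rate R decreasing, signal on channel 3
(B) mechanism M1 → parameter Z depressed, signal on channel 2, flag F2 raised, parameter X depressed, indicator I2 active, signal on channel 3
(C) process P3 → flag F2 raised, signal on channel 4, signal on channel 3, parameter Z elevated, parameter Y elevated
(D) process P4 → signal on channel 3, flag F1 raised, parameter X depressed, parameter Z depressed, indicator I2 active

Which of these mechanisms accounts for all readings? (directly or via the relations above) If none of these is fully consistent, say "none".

none

Checking each candidate against the observations:
(A) mechanism M4 — does not account for signal on channel 2, flag F2 raised, indicator I2 active
(B) mechanism M1 — fails on parameter Z elevated (predicts parameter Z depressed, not parameter Z elevated)
(C) process P3 — signal on channel 2 miss; flag F2 raised match; parameter Z elevated match; indicator I2 active miss; signal on channel 3 match
(D) process P4 — signal on channel 2 miss; flag F2 raised miss; parameter Z elevated miss; indicator I2 active match; signal on channel 3 match
No candidate is consistent with all observations.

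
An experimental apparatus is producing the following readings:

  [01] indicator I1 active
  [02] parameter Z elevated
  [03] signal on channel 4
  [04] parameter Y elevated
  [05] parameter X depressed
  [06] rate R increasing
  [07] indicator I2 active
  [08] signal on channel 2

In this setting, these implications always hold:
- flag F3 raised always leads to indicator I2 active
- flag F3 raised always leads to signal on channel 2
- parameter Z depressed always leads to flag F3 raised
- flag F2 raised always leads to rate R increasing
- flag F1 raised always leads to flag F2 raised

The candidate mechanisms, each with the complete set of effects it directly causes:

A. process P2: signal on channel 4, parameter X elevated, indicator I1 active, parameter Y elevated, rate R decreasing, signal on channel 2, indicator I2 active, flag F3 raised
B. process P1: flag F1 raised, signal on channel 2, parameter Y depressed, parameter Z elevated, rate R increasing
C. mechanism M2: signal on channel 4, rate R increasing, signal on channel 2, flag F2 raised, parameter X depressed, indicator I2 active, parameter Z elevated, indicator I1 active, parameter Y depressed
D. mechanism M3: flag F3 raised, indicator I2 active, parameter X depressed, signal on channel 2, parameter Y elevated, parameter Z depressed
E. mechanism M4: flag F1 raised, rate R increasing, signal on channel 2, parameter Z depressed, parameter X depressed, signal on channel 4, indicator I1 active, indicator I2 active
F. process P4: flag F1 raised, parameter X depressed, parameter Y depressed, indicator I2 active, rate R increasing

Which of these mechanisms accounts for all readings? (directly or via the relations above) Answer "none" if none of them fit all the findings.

none

Per-candidate check:
(A) process P2 — indicator I1 active +; parameter Z elevated -; signal on channel 4 +; parameter Y elevated +; parameter X depressed -; rate R increasing -; indicator I2 active +; signal on channel 2 +
(B) process P1 — indicator I1 active -; parameter Z elevated +; signal on channel 4 -; parameter Y elevated -; parameter X depressed -; rate R increasing +; indicator I2 active -; signal on channel 2 +
(C) mechanism M2 — indicator I1 active +; parameter Z elevated +; signal on channel 4 +; parameter Y elevated -; parameter X depressed +; rate R increasing +; indicator I2 active +; signal on channel 2 +
(D) mechanism M3 — indicator I1 active -; parameter Z elevated -; signal on channel 4 -; parameter Y elevated +; parameter X depressed +; rate R increasing -; indicator I2 active +; signal on channel 2 +
(E) mechanism M4 — indicator I1 active +; parameter Z elevated -; signal on channel 4 +; parameter Y elevated -; parameter X depressed +; rate R increasing +; indicator I2 active +; signal on channel 2 +
(F) process P4 — fails on indicator I1 active, parameter Z elevated, signal on channel 4, parameter Y elevated, signal on channel 2 (predicts parameter Y depressed, not parameter Y elevated)
No candidate is consistent with all observations.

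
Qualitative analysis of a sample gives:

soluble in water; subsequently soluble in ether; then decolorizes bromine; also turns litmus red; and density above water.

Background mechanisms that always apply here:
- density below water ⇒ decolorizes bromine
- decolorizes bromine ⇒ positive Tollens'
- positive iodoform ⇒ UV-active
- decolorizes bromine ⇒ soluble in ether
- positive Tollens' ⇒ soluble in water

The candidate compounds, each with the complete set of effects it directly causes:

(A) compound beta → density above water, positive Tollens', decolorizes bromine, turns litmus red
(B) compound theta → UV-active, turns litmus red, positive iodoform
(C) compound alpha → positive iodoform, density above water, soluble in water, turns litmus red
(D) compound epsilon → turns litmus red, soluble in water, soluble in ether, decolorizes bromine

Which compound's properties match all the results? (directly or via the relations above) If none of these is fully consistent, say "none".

Per-candidate check:
(A) compound beta — accounts for every observation (soluble in water by positive Tollens' → soluble in water)
(B) compound theta — soluble in water NO; soluble in ether NO; decolorizes bromine NO; turns litmus red yes; density above water NO
(C) compound alpha — does not account for soluble in ether, decolorizes bromine
(D) compound epsilon — does not account for density above water
Only (A) is consistent with every observation.

A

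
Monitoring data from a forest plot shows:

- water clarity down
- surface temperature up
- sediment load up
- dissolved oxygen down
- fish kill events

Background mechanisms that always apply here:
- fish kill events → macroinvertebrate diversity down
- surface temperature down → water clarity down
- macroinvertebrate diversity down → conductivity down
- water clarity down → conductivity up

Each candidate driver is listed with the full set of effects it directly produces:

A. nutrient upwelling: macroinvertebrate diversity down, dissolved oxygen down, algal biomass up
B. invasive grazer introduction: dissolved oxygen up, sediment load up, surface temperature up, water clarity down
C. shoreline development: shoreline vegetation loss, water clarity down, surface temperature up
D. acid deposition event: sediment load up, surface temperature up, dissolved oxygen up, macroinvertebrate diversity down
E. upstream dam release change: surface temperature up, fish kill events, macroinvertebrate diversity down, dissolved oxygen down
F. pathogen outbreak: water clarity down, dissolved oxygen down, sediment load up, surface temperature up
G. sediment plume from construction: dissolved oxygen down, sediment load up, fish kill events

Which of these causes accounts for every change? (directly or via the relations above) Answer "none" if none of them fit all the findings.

none

Checking each candidate against the observations:
(A) nutrient upwelling — does not account for water clarity down, surface temperature up, sediment load up, fish kill events
(B) invasive grazer introduction — water clarity down match; surface temperature up match; sediment load up match; dissolved oxygen down miss; fish kill events miss
(C) shoreline development — water clarity down match; surface temperature up match; sediment load up miss; dissolved oxygen down miss; fish kill events miss
(D) acid deposition event — fails on water clarity down, dissolved oxygen down, fish kill events (predicts dissolved oxygen up, not dissolved oxygen down)
(E) upstream dam release change — does not account for water clarity down, sediment load up
(F) pathogen outbreak — water clarity down match; surface temperature up match; sediment load up match; dissolved oxygen down match; fish kill events miss
(G) sediment plume from construction — water clarity down miss; surface temperature up miss; sediment load up match; dissolved oxygen down match; fish kill events match
None of the listed candidates fits everything.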